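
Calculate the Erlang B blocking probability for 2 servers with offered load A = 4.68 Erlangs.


B(N,A) = (A^N/N!) / sum(A^k/k!, k=0..N) with N=2, A=4.68 = 0.6585

0.6585


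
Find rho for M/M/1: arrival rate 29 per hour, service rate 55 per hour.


rho = lambda/mu = 29/55 = 0.5273

0.5273


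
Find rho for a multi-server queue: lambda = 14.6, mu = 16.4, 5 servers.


rho = lambda / (c * mu) = 14.6 / (5 * 16.4) = 0.178

0.178


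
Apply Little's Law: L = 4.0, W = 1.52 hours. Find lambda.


lambda = L / W = 4.0 / 1.52 = 2.63 per hour

2.63 per hour


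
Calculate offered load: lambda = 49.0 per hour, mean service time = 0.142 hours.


Offered load a = lambda * E[S] = 49.0 * 0.142 = 6.96 Erlangs

6.96 Erlangs


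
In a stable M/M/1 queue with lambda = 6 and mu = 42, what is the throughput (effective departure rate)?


For a stable queue (lambda < mu), throughput = lambda = 6 per hour

6 per hour


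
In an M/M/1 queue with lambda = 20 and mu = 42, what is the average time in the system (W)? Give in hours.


W = 1/(mu - lambda) = 1/(42 - 20) = 0.0455 hours

0.0455 hours


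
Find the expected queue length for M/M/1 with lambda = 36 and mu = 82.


rho = 36/82; Lq = rho^2/(1-rho) = 0.34

0.34


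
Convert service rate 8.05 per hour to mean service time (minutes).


Mean service time = 60/mu = 60/8.05 = 7.45 minutes

7.45 minutes


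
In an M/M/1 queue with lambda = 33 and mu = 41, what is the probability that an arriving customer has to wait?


P(wait) = rho = lambda/mu = 33/41 = 0.8049

0.8049


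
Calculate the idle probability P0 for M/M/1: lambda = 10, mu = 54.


P0 = 1 - rho = 1 - 10/54 = 0.8148

0.8148


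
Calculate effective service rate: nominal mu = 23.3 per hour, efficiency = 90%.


Effective rate = mu * efficiency = 23.3 * 0.9 = 20.97 per hour

20.97 per hour


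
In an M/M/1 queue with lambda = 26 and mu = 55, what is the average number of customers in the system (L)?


rho = 26/55; L = rho/(1-rho) = 0.9

0.9


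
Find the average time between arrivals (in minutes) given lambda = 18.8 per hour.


Mean interarrival time = 60/lambda = 60/18.8 = 3.19 minutes

3.19 minutes


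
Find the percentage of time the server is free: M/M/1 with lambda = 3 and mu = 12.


Idle fraction = (1 - rho) * 100 = (1 - 3/12) * 100 = 75.0%

75.0%


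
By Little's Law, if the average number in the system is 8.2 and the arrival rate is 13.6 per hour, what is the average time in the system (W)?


W = L / lambda = 8.2 / 13.6 = 0.6029 hours

0.6029 hours


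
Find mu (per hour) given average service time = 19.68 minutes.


mu = 60 / avg_service_time = 60 / 19.68 = 3.05 per hour

3.05 per hour


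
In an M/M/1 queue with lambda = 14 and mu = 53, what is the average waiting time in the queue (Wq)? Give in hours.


rho = 14/53; Wq = rho/(mu - lambda) = 0.0068 hours

0.0068 hours


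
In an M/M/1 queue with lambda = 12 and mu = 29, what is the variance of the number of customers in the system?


rho = 12/29; Var(N) = rho/(1-rho)^2 = 1.2

1.2


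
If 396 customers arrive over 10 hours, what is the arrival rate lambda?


lambda = total arrivals / time = 396 / 10 = 39.6 per hour

39.6 per hour


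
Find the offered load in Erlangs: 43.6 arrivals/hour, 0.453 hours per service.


Offered load a = lambda * E[S] = 43.6 * 0.453 = 19.75 Erlangs

19.75 Erlangs


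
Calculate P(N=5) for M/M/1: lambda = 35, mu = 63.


rho = 35/63; P(n) = (1-rho)*rho^n = (1-35/63)*(35/63)^5 = 0.0235

0.0235


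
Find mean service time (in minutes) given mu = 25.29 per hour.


Mean service time = 60/mu = 60/25.29 = 2.37 minutes

2.37 minutes


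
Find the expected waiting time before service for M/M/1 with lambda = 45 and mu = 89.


rho = 45/89; Wq = rho/(mu - lambda) = 0.0115 hours

0.0115 hours


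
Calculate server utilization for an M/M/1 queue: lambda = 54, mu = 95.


rho = lambda/mu = 54/95 = 0.5684

0.5684


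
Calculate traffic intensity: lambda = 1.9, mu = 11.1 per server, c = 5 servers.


rho = lambda / (c * mu) = 1.9 / (5 * 11.1) = 0.0342

0.0342


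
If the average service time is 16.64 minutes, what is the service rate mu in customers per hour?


mu = 60 / avg_service_time = 60 / 16.64 = 3.61 per hour

3.61 per hour


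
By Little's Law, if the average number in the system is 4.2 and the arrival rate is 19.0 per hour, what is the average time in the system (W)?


W = L / lambda = 4.2 / 19.0 = 0.2211 hours

0.2211 hours


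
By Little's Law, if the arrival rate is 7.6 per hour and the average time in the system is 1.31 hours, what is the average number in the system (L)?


L = lambda * W = 7.6 * 1.31 = 9.96

9.96


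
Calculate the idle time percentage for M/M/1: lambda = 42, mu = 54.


Idle fraction = (1 - rho) * 100 = (1 - 42/54) * 100 = 22.2%

22.2%


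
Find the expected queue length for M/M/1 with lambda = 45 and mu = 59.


rho = 45/59; Lq = rho^2/(1-rho) = 2.45

2.45


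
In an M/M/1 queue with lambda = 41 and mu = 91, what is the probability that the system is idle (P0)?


P0 = 1 - rho = 1 - 41/91 = 0.5495

0.5495


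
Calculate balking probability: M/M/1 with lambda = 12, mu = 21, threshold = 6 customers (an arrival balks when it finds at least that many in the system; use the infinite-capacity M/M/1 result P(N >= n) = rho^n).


P(N >= 6) = rho^6 = (12/21)^6 = 0.0348

0.0348


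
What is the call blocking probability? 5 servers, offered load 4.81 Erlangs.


B(N,A) = (A^N/N!) / sum(A^k/k!, k=0..N) with N=5, A=4.81 = 0.2693

0.2693


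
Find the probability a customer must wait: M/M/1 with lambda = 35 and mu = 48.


P(wait) = rho = lambda/mu = 35/48 = 0.7292

0.7292


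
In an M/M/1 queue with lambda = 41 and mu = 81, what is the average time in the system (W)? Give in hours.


W = 1/(mu - lambda) = 1/(81 - 41) = 0.025 hours

0.025 hours


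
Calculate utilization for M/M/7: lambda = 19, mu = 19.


rho = lambda/(c*mu) = 19/(7*19) = 0.1429

0.1429


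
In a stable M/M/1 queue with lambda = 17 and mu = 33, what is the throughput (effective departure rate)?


For a stable queue (lambda < mu), throughput = lambda = 17 per hour

17 per hour


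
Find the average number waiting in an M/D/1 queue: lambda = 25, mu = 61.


M/D/1: Lq = rho^2 / (2*(1-rho)) where rho = 25/61; Lq = 0.14

0.14


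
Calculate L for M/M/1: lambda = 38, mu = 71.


rho = 38/71; L = rho/(1-rho) = 1.15

1.15


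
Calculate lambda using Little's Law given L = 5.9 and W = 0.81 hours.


lambda = L / W = 5.9 / 0.81 = 7.28 per hour

7.28 per hour


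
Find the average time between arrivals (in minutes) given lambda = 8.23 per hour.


Mean interarrival time = 60/lambda = 60/8.23 = 7.29 minutes

7.29 minutes


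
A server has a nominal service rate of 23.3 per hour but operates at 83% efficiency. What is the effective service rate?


Effective rate = mu * efficiency = 23.3 * 0.83 = 19.34 per hour

19.34 per hour


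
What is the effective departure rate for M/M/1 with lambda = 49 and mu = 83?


For a stable queue (lambda < mu), throughput = lambda = 49 per hour

49 per hour


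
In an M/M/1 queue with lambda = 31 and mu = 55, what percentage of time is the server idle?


Idle fraction = (1 - rho) * 100 = (1 - 31/55) * 100 = 43.6%

43.6%


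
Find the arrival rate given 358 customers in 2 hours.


lambda = total arrivals / time = 358 / 2 = 179.0 per hour

179.0 per hour


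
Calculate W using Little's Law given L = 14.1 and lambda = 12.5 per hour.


W = L / lambda = 14.1 / 12.5 = 1.128 hours

1.128 hours


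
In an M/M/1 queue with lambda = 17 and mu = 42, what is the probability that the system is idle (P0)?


P0 = 1 - rho = 1 - 17/42 = 0.5952

0.5952


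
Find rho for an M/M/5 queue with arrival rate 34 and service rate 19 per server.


rho = lambda/(c*mu) = 34/(5*19) = 0.3579

0.3579


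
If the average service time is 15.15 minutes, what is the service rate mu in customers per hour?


mu = 60 / avg_service_time = 60 / 15.15 = 3.96 per hour

3.96 per hour


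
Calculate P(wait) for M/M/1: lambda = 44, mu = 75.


P(wait) = rho = lambda/mu = 44/75 = 0.5867

0.5867


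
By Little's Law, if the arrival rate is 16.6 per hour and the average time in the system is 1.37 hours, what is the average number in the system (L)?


L = lambda * W = 16.6 * 1.37 = 22.74

22.74


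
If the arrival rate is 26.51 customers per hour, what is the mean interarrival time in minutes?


Mean interarrival time = 60/lambda = 60/26.51 = 2.26 minutes

2.26 minutes


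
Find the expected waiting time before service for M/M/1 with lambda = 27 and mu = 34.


rho = 27/34; Wq = rho/(mu - lambda) = 0.1134 hours

0.1134 hours


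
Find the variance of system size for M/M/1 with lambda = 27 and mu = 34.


rho = 27/34; Var(N) = rho/(1-rho)^2 = 18.73

18.73


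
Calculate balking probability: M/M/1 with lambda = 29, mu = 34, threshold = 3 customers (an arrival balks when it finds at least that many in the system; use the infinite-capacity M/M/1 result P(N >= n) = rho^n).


P(N >= 3) = rho^3 = (29/34)^3 = 0.6205

0.6205


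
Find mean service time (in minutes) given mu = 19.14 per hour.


Mean service time = 60/mu = 60/19.14 = 3.13 minutes

3.13 minutes


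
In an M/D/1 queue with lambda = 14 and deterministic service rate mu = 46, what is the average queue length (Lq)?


M/D/1: Lq = rho^2 / (2*(1-rho)) where rho = 14/46; Lq = 0.07

0.07


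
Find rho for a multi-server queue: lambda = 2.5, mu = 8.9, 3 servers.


rho = lambda / (c * mu) = 2.5 / (3 * 8.9) = 0.0936

0.0936


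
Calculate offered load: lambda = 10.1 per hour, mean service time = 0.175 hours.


Offered load a = lambda * E[S] = 10.1 * 0.175 = 1.77 Erlangs

1.77 Erlangs


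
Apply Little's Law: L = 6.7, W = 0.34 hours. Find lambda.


lambda = L / W = 6.7 / 0.34 = 19.71 per hour

19.71 per hour


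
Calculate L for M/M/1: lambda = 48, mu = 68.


rho = 48/68; L = rho/(1-rho) = 2.4

2.4


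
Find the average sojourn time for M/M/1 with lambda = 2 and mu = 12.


W = 1/(mu - lambda) = 1/(12 - 2) = 0.1 hours

0.1 hours


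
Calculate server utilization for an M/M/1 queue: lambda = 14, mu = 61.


rho = lambda/mu = 14/61 = 0.2295

0.2295


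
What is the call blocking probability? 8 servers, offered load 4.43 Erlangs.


B(N,A) = (A^N/N!) / sum(A^k/k!, k=0..N) with N=8, A=4.43 = 0.0455

0.0455


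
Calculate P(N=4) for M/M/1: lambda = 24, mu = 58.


rho = 24/58; P(n) = (1-rho)*rho^n = (1-24/58)*(24/58)^4 = 0.0172

0.0172


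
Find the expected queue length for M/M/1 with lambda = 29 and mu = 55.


rho = 29/55; Lq = rho^2/(1-rho) = 0.59

0.59


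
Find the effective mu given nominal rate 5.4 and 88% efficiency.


Effective rate = mu * efficiency = 5.4 * 0.88 = 4.75 per hour

4.75 per hour


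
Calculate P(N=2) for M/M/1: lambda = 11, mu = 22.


rho = 11/22; P(n) = (1-rho)*rho^n = (1-11/22)*(11/22)^2 = 0.125

0.125


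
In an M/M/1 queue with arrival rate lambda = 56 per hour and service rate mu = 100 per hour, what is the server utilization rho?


rho = lambda/mu = 56/100 = 0.56

0.56


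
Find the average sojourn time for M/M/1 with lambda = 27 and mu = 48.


W = 1/(mu - lambda) = 1/(48 - 27) = 0.0476 hours

0.0476 hours


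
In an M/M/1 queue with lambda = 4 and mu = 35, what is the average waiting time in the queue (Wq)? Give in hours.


rho = 4/35; Wq = rho/(mu - lambda) = 0.0037 hours

0.0037 hours


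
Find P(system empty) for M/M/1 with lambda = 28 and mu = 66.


P0 = 1 - rho = 1 - 28/66 = 0.5758

0.5758


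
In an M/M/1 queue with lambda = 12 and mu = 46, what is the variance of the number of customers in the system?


rho = 12/46; Var(N) = rho/(1-rho)^2 = 0.48

0.48


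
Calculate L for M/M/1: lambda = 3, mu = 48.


rho = 3/48; L = rho/(1-rho) = 0.07

0.07


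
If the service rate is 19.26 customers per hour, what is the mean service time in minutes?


Mean service time = 60/mu = 60/19.26 = 3.12 minutes

3.12 minutes


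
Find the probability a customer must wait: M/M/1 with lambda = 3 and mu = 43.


P(wait) = rho = lambda/mu = 3/43 = 0.0698

0.0698


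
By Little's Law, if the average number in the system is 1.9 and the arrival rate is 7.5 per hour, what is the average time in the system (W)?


W = L / lambda = 1.9 / 7.5 = 0.2533 hours

0.2533 hours


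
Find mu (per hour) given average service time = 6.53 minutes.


mu = 60 / avg_service_time = 60 / 6.53 = 9.19 per hour

9.19 per hour


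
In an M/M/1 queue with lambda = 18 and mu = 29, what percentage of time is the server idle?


Idle fraction = (1 - rho) * 100 = (1 - 18/29) * 100 = 37.9%

37.9%


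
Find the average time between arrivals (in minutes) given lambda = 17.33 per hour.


Mean interarrival time = 60/lambda = 60/17.33 = 3.46 minutes

3.46 minutes


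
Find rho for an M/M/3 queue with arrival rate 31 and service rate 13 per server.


rho = lambda/(c*mu) = 31/(3*13) = 0.7949

0.7949


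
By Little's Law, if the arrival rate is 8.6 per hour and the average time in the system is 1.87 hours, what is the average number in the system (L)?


L = lambda * W = 8.6 * 1.87 = 16.08

16.08


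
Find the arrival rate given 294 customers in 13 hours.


lambda = total arrivals / time = 294 / 13 = 22.62 per hour

22.62 per hour


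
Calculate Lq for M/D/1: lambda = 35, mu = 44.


M/D/1: Lq = rho^2 / (2*(1-rho)) where rho = 35/44; Lq = 1.55

1.55


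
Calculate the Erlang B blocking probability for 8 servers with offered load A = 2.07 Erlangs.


B(N,A) = (A^N/N!) / sum(A^k/k!, k=0..N) with N=8, A=2.07 = 0.0011

0.0011


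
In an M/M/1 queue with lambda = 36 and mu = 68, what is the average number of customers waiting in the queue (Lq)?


rho = 36/68; Lq = rho^2/(1-rho) = 0.6

0.6


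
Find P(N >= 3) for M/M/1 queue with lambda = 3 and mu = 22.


P(N >= 3) = rho^3 = (3/22)^3 = 0.0025

0.0025


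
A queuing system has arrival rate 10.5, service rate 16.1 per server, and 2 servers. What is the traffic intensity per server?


rho = lambda / (c * mu) = 10.5 / (2 * 16.1) = 0.3261

0.3261


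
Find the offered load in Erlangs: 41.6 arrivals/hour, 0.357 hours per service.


Offered load a = lambda * E[S] = 41.6 * 0.357 = 14.85 Erlangs

14.85 Erlangs


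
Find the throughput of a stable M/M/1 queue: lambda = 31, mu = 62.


For a stable queue (lambda < mu), throughput = lambda = 31 per hour

31 per hour


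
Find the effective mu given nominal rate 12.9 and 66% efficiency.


Effective rate = mu * efficiency = 12.9 * 0.66 = 8.51 per hour

8.51 per hour


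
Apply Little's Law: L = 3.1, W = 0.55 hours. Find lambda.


lambda = L / W = 3.1 / 0.55 = 5.64 per hour

5.64 per hour


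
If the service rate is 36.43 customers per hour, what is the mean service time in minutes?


Mean service time = 60/mu = 60/36.43 = 1.65 minutes

1.65 minutes


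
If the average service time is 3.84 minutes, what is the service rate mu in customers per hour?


mu = 60 / avg_service_time = 60 / 3.84 = 15.63 per hour

15.63 per hour


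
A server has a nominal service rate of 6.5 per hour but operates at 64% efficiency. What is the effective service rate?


Effective rate = mu * efficiency = 6.5 * 0.64 = 4.16 per hour

4.16 per hour


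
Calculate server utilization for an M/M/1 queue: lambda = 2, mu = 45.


rho = lambda/mu = 2/45 = 0.0444

0.0444


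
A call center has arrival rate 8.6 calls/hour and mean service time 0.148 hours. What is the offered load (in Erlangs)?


Offered load a = lambda * E[S] = 8.6 * 0.148 = 1.27 Erlangs

1.27 Erlangs


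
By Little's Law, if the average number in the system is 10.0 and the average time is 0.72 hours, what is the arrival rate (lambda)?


lambda = L / W = 10.0 / 0.72 = 13.89 per hour

13.89 per hour


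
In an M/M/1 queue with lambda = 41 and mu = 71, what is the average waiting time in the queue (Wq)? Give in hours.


rho = 41/71; Wq = rho/(mu - lambda) = 0.0192 hours

0.0192 hours


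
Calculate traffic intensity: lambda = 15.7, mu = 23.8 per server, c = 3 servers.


rho = lambda / (c * mu) = 15.7 / (3 * 23.8) = 0.2199

0.2199


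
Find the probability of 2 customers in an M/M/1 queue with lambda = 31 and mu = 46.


rho = 31/46; P(n) = (1-rho)*rho^n = (1-31/46)*(31/46)^2 = 0.1481

0.1481


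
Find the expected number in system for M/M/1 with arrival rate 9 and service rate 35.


rho = 9/35; L = rho/(1-rho) = 0.35

0.35


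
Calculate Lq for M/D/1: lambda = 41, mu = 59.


M/D/1: Lq = rho^2 / (2*(1-rho)) where rho = 41/59; Lq = 0.79

0.79


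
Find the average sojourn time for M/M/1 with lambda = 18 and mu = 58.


W = 1/(mu - lambda) = 1/(58 - 18) = 0.025 hours

0.025 hours


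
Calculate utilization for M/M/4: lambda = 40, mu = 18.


rho = lambda/(c*mu) = 40/(4*18) = 0.5556

0.5556


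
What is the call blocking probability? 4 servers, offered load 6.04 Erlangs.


B(N,A) = (A^N/N!) / sum(A^k/k!, k=0..N) with N=4, A=6.04 = 0.4721

0.4721


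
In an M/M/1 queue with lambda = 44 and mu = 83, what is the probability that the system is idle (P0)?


P0 = 1 - rho = 1 - 44/83 = 0.4699

0.4699


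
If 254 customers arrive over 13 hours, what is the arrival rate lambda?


lambda = total arrivals / time = 254 / 13 = 19.54 per hour

19.54 per hour


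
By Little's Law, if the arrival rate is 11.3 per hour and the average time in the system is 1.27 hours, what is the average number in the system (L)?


L = lambda * W = 11.3 * 1.27 = 14.35

14.35


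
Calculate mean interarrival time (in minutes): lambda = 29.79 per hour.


Mean interarrival time = 60/lambda = 60/29.79 = 2.01 minutes

2.01 minutes


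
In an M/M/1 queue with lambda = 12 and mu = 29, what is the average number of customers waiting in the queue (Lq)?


rho = 12/29; Lq = rho^2/(1-rho) = 0.29

0.29


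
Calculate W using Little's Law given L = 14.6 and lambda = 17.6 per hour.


W = L / lambda = 14.6 / 17.6 = 0.8295 hours

0.8295 hours


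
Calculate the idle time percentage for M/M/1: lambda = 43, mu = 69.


Idle fraction = (1 - rho) * 100 = (1 - 43/69) * 100 = 37.7%

37.7%


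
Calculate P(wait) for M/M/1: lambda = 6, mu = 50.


P(wait) = rho = lambda/mu = 6/50 = 0.12

0.12


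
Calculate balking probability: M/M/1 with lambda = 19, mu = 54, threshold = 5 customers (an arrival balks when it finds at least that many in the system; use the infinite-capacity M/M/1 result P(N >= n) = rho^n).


P(N >= 5) = rho^5 = (19/54)^5 = 0.0054

0.0054


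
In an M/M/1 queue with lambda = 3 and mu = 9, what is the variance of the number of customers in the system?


rho = 3/9; Var(N) = rho/(1-rho)^2 = 0.75

0.75


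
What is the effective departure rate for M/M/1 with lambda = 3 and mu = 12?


For a stable queue (lambda < mu), throughput = lambda = 3 per hour

3 per hour


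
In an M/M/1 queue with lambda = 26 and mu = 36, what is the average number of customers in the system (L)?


rho = 26/36; L = rho/(1-rho) = 2.6

2.6


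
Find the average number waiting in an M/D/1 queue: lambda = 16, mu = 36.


M/D/1: Lq = rho^2 / (2*(1-rho)) where rho = 16/36; Lq = 0.18

0.18


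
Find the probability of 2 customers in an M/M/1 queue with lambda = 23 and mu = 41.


rho = 23/41; P(n) = (1-rho)*rho^n = (1-23/41)*(23/41)^2 = 0.1382

0.1382


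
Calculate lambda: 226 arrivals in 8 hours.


lambda = total arrivals / time = 226 / 8 = 28.25 per hour

28.25 per hour


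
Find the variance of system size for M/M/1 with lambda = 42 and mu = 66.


rho = 42/66; Var(N) = rho/(1-rho)^2 = 4.81

4.81


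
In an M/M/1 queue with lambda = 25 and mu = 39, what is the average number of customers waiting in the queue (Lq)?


rho = 25/39; Lq = rho^2/(1-rho) = 1.14

1.14


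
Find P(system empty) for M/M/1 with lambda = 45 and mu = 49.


P0 = 1 - rho = 1 - 45/49 = 0.0816

0.0816


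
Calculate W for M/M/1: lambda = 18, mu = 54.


W = 1/(mu - lambda) = 1/(54 - 18) = 0.0278 hours

0.0278 hours


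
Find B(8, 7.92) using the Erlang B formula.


B(N,A) = (A^N/N!) / sum(A^k/k!, k=0..N) with N=8, A=7.92 = 0.2311

0.2311


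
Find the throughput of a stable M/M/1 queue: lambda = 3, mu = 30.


For a stable queue (lambda < mu), throughput = lambda = 3 per hour

3 per hour


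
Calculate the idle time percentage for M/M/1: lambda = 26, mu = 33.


Idle fraction = (1 - rho) * 100 = (1 - 26/33) * 100 = 21.2%

21.2%


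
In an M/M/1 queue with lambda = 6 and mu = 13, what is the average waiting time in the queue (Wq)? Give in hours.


rho = 6/13; Wq = rho/(mu - lambda) = 0.0659 hours

0.0659 hours


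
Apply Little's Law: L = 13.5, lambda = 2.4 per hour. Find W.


W = L / lambda = 13.5 / 2.4 = 5.625 hours

5.625 hours


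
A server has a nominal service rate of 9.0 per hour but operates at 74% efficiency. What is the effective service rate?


Effective rate = mu * efficiency = 9.0 * 0.74 = 6.66 per hour

6.66 per hour


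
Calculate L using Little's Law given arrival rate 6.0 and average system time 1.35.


L = lambda * W = 6.0 * 1.35 = 8.1

8.1


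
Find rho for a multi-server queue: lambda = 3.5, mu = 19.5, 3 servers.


rho = lambda / (c * mu) = 3.5 / (3 * 19.5) = 0.0598

0.0598


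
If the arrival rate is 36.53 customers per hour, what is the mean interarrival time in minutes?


Mean interarrival time = 60/lambda = 60/36.53 = 1.64 minutes

1.64 minutes


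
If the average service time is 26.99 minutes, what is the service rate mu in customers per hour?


mu = 60 / avg_service_time = 60 / 26.99 = 2.22 per hour

2.22 per hour


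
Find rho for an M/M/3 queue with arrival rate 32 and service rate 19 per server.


rho = lambda/(c*mu) = 32/(3*19) = 0.5614

0.5614


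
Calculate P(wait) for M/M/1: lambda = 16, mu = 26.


P(wait) = rho = lambda/mu = 16/26 = 0.6154

0.6154


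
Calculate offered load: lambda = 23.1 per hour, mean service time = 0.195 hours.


Offered load a = lambda * E[S] = 23.1 * 0.195 = 4.5 Erlangs

4.5 Erlangs


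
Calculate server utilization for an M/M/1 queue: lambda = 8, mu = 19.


rho = lambda/mu = 8/19 = 0.4211

0.4211


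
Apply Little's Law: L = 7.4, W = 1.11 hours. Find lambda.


lambda = L / W = 7.4 / 1.11 = 6.67 per hour

6.67 per hour


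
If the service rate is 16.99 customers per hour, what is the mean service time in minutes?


Mean service time = 60/mu = 60/16.99 = 3.53 minutes

3.53 minutes


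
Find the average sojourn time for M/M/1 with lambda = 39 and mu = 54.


W = 1/(mu - lambda) = 1/(54 - 39) = 0.0667 hours

0.0667 hours


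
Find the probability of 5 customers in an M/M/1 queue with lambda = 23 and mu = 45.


rho = 23/45; P(n) = (1-rho)*rho^n = (1-23/45)*(23/45)^5 = 0.0171

0.0171


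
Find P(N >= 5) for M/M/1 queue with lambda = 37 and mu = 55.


P(N >= 5) = rho^5 = (37/55)^5 = 0.1378

0.1378


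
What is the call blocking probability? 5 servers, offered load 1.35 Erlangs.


B(N,A) = (A^N/N!) / sum(A^k/k!, k=0..N) with N=5, A=1.35 = 0.0097

0.0097


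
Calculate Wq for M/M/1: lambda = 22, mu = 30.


rho = 22/30; Wq = rho/(mu - lambda) = 0.0917 hours

0.0917 hours


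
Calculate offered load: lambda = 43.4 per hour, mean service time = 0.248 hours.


Offered load a = lambda * E[S] = 43.4 * 0.248 = 10.76 Erlangs

10.76 Erlangs


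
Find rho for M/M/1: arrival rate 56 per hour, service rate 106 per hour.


rho = lambda/mu = 56/106 = 0.5283

0.5283


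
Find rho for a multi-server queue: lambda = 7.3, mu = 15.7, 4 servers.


rho = lambda / (c * mu) = 7.3 / (4 * 15.7) = 0.1162

0.1162


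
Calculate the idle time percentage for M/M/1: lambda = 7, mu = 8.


Idle fraction = (1 - rho) * 100 = (1 - 7/8) * 100 = 12.5%

12.5%


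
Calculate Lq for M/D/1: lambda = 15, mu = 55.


M/D/1: Lq = rho^2 / (2*(1-rho)) where rho = 15/55; Lq = 0.05

0.05


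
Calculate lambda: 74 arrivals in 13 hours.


lambda = total arrivals / time = 74 / 13 = 5.69 per hour

5.69 per hour


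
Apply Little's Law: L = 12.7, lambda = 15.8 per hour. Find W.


W = L / lambda = 12.7 / 15.8 = 0.8038 hours

0.8038 hours


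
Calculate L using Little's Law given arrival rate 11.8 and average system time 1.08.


L = lambda * W = 11.8 * 1.08 = 12.74

12.74


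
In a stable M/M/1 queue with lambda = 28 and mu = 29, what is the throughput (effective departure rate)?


For a stable queue (lambda < mu), throughput = lambda = 28 per hour

28 per hour


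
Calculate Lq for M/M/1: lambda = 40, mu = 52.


rho = 40/52; Lq = rho^2/(1-rho) = 2.56

2.56


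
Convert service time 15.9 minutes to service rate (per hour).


mu = 60 / avg_service_time = 60 / 15.9 = 3.77 per hour

3.77 per hour


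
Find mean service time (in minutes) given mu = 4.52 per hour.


Mean service time = 60/mu = 60/4.52 = 13.27 minutes

13.27 minutes


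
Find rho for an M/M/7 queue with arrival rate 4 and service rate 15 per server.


rho = lambda/(c*mu) = 4/(7*15) = 0.0381

0.0381


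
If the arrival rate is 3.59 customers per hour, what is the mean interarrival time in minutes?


Mean interarrival time = 60/lambda = 60/3.59 = 16.71 minutes

16.71 minutes


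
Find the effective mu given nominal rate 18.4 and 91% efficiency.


Effective rate = mu * efficiency = 18.4 * 0.91 = 16.74 per hour

16.74 per hour


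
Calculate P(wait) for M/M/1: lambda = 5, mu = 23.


P(wait) = rho = lambda/mu = 5/23 = 0.2174

0.2174


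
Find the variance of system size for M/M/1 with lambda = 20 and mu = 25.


rho = 20/25; Var(N) = rho/(1-rho)^2 = 20.0

20.0


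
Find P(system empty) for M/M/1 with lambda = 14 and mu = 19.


P0 = 1 - rho = 1 - 14/19 = 0.2632

0.2632


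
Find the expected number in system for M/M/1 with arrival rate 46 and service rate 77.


rho = 46/77; L = rho/(1-rho) = 1.48

1.48


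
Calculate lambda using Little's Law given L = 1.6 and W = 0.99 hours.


lambda = L / W = 1.6 / 0.99 = 1.62 per hour

1.62 per hour


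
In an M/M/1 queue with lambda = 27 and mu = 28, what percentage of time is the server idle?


Idle fraction = (1 - rho) * 100 = (1 - 27/28) * 100 = 3.6%

3.6%


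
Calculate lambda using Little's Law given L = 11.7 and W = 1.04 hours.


lambda = L / W = 11.7 / 1.04 = 11.25 per hour

11.25 per hour


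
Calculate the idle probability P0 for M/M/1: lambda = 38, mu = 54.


P0 = 1 - rho = 1 - 38/54 = 0.2963

0.2963


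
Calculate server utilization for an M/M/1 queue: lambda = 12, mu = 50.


rho = lambda/mu = 12/50 = 0.24

0.24


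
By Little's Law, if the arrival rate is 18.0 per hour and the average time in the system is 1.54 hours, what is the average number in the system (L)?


L = lambda * W = 18.0 * 1.54 = 27.72

27.72


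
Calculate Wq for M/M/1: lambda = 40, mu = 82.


rho = 40/82; Wq = rho/(mu - lambda) = 0.0116 hours

0.0116 hours


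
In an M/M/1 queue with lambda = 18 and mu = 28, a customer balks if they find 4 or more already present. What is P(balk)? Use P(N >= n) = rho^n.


P(N >= 4) = rho^4 = (18/28)^4 = 0.1708

0.1708


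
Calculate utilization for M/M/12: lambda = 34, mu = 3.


rho = lambda/(c*mu) = 34/(12*3) = 0.9444

0.9444


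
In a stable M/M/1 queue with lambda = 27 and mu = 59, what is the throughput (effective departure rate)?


For a stable queue (lambda < mu), throughput = lambda = 27 per hour

27 per hour


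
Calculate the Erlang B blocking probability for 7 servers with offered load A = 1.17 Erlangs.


B(N,A) = (A^N/N!) / sum(A^k/k!, k=0..N) with N=7, A=1.17 = 0.0002

0.0002


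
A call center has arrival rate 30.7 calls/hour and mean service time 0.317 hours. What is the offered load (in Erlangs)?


Offered load a = lambda * E[S] = 30.7 * 0.317 = 9.73 Erlangs

9.73 Erlangs


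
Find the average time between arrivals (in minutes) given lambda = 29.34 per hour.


Mean interarrival time = 60/lambda = 60/29.34 = 2.04 minutes

2.04 minutes


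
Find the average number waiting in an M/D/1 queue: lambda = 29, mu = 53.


M/D/1: Lq = rho^2 / (2*(1-rho)) where rho = 29/53; Lq = 0.33

0.33


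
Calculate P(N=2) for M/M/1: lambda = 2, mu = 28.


rho = 2/28; P(n) = (1-rho)*rho^n = (1-2/28)*(2/28)^2 = 0.0047

0.0047


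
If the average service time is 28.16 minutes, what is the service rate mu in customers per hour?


mu = 60 / avg_service_time = 60 / 28.16 = 2.13 per hour

2.13 per hour


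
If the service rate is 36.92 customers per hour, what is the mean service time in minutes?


Mean service time = 60/mu = 60/36.92 = 1.63 minutes

1.63 minutes


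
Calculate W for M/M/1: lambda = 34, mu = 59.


W = 1/(mu - lambda) = 1/(59 - 34) = 0.04 hours

0.04 hours


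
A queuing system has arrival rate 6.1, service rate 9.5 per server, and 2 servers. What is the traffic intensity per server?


rho = lambda / (c * mu) = 6.1 / (2 * 9.5) = 0.3211

0.3211


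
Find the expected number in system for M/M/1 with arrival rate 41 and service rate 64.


rho = 41/64; L = rho/(1-rho) = 1.78

1.78


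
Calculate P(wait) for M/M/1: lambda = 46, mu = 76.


P(wait) = rho = lambda/mu = 46/76 = 0.6053

0.6053


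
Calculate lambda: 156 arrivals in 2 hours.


lambda = total arrivals / time = 156 / 2 = 78.0 per hour

78.0 per hour


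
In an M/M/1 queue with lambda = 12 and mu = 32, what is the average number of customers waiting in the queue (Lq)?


rho = 12/32; Lq = rho^2/(1-rho) = 0.23

0.23


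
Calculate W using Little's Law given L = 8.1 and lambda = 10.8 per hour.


W = L / lambda = 8.1 / 10.8 = 0.75 hours

0.75 hours


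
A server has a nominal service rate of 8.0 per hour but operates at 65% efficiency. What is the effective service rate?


Effective rate = mu * efficiency = 8.0 * 0.65 = 5.2 per hour

5.2 per hour


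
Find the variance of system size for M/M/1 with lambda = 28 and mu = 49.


rho = 28/49; Var(N) = rho/(1-rho)^2 = 3.11

3.11


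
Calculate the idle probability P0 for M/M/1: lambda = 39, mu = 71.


P0 = 1 - rho = 1 - 39/71 = 0.4507

0.4507


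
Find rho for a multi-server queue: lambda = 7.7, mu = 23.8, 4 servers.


rho = lambda / (c * mu) = 7.7 / (4 * 23.8) = 0.0809

0.0809


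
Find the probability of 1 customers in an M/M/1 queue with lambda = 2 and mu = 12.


rho = 2/12; P(n) = (1-rho)*rho^n = (1-2/12)*(2/12)^1 = 0.1389

0.1389


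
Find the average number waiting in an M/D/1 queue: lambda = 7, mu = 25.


M/D/1: Lq = rho^2 / (2*(1-rho)) where rho = 7/25; Lq = 0.05

0.05


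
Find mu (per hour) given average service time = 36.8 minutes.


mu = 60 / avg_service_time = 60 / 36.8 = 1.63 per hour

1.63 per hour


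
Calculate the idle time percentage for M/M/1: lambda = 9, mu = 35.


Idle fraction = (1 - rho) * 100 = (1 - 9/35) * 100 = 74.3%

74.3%


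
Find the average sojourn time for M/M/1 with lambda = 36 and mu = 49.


W = 1/(mu - lambda) = 1/(49 - 36) = 0.0769 hours

0.0769 hours


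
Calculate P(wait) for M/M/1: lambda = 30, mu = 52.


P(wait) = rho = lambda/mu = 30/52 = 0.5769

0.5769


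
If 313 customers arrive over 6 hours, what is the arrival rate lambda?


lambda = total arrivals / time = 313 / 6 = 52.17 per hour

52.17 per hour


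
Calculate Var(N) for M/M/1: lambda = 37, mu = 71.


rho = 37/71; Var(N) = rho/(1-rho)^2 = 2.27

2.27


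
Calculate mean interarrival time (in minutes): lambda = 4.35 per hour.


Mean interarrival time = 60/lambda = 60/4.35 = 13.79 minutes

13.79 minutes


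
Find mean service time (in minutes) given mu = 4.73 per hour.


Mean service time = 60/mu = 60/4.73 = 12.68 minutes

12.68 minutes


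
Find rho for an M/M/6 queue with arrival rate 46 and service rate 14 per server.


rho = lambda/(c*mu) = 46/(6*14) = 0.5476

0.5476


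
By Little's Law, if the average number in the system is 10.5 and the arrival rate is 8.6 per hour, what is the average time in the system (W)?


W = L / lambda = 10.5 / 8.6 = 1.2209 hours

1.2209 hours


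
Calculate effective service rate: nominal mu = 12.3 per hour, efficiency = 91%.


Effective rate = mu * efficiency = 12.3 * 0.91 = 11.19 per hour

11.19 per hour


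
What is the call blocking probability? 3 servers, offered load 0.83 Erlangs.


B(N,A) = (A^N/N!) / sum(A^k/k!, k=0..N) with N=3, A=0.83 = 0.042

0.042


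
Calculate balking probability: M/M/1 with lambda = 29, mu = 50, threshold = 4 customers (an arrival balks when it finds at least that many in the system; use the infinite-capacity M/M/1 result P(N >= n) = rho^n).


P(N >= 4) = rho^4 = (29/50)^4 = 0.1132

0.1132


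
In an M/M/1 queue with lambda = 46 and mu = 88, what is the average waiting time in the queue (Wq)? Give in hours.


rho = 46/88; Wq = rho/(mu - lambda) = 0.0124 hours

0.0124 hours


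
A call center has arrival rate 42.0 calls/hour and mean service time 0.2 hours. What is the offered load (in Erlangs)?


Offered load a = lambda * E[S] = 42.0 * 0.2 = 8.4 Erlangs

8.4 Erlangs


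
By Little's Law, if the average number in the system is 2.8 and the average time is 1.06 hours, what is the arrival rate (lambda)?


lambda = L / W = 2.8 / 1.06 = 2.64 per hour

2.64 per hour


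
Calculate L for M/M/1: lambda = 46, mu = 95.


rho = 46/95; L = rho/(1-rho) = 0.94

0.94


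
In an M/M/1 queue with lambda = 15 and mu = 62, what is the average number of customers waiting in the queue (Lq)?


rho = 15/62; Lq = rho^2/(1-rho) = 0.08

0.08


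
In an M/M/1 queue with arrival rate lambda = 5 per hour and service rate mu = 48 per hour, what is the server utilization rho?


rho = lambda/mu = 5/48 = 0.1042

0.1042


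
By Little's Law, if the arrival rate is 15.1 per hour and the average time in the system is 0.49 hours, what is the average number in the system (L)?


L = lambda * W = 15.1 * 0.49 = 7.4

7.4


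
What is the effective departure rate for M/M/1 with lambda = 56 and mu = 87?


For a stable queue (lambda < mu), throughput = lambda = 56 per hour

56 per hour


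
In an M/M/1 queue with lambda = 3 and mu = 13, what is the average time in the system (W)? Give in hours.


W = 1/(mu - lambda) = 1/(13 - 3) = 0.1 hours

0.1 hours


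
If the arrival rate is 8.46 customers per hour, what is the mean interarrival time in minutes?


Mean interarrival time = 60/lambda = 60/8.46 = 7.09 minutes

7.09 minutes


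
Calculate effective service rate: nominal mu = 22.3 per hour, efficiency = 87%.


Effective rate = mu * efficiency = 22.3 * 0.87 = 19.4 per hour

19.4 per hour


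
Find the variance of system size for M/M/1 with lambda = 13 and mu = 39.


rho = 13/39; Var(N) = rho/(1-rho)^2 = 0.75

0.75


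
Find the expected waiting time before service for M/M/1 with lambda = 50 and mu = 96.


rho = 50/96; Wq = rho/(mu - lambda) = 0.0113 hours

0.0113 hours


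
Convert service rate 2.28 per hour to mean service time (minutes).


Mean service time = 60/mu = 60/2.28 = 26.32 minutes

26.32 minutes


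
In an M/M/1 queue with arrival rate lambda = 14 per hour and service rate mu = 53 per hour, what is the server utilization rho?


rho = lambda/mu = 14/53 = 0.2642

0.2642


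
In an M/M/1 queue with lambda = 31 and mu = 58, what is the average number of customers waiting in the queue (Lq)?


rho = 31/58; Lq = rho^2/(1-rho) = 0.61

0.61


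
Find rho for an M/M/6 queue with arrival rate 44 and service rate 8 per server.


rho = lambda/(c*mu) = 44/(6*8) = 0.9167

0.9167


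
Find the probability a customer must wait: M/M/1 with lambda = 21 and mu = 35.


P(wait) = rho = lambda/mu = 21/35 = 0.6

0.6


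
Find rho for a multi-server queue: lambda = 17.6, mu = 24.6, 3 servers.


rho = lambda / (c * mu) = 17.6 / (3 * 24.6) = 0.2385

0.2385


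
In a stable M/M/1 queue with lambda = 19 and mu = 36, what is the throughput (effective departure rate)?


For a stable queue (lambda < mu), throughput = lambda = 19 per hour

19 per hour


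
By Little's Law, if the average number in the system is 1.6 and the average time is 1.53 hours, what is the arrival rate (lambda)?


lambda = L / W = 1.6 / 1.53 = 1.05 per hour

1.05 per hour


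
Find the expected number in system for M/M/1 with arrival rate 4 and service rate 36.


rho = 4/36; L = rho/(1-rho) = 0.13

0.13


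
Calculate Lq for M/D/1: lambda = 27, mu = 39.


M/D/1: Lq = rho^2 / (2*(1-rho)) where rho = 27/39; Lq = 0.78

0.78


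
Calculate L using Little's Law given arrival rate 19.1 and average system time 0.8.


L = lambda * W = 19.1 * 0.8 = 15.28

15.28


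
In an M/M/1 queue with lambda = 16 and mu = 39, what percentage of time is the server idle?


Idle fraction = (1 - rho) * 100 = (1 - 16/39) * 100 = 59.0%

59.0%


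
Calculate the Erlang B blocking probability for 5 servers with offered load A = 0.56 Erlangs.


B(N,A) = (A^N/N!) / sum(A^k/k!, k=0..N) with N=5, A=0.56 = 0.0003

0.0003


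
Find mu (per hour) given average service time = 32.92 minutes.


mu = 60 / avg_service_time = 60 / 32.92 = 1.82 per hour

1.82 per hour


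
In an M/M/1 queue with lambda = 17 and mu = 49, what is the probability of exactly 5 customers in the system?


rho = 17/49; P(n) = (1-rho)*rho^n = (1-17/49)*(17/49)^5 = 0.0033

0.0033


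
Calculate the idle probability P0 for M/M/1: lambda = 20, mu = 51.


P0 = 1 - rho = 1 - 20/51 = 0.6078

0.6078


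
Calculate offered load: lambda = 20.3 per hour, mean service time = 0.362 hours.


Offered load a = lambda * E[S] = 20.3 * 0.362 = 7.35 Erlangs

7.35 Erlangs


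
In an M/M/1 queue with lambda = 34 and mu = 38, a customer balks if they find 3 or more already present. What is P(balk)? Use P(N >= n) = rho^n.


P(N >= 3) = rho^3 = (34/38)^3 = 0.7163

0.7163


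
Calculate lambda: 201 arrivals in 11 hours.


lambda = total arrivals / time = 201 / 11 = 18.27 per hour

18.27 per hour


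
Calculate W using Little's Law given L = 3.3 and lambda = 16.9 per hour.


W = L / lambda = 3.3 / 16.9 = 0.1953 hours

0.1953 hours


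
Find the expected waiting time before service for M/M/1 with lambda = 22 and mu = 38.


rho = 22/38; Wq = rho/(mu - lambda) = 0.0362 hours

0.0362 hours


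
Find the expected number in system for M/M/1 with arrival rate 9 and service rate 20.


rho = 9/20; L = rho/(1-rho) = 0.82

0.82


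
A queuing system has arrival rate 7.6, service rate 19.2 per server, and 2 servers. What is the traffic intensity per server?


rho = lambda / (c * mu) = 7.6 / (2 * 19.2) = 0.1979

0.1979


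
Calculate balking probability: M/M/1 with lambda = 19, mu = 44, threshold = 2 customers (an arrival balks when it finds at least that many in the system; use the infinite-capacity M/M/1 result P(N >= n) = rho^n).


P(N >= 2) = rho^2 = (19/44)^2 = 0.1865

0.1865


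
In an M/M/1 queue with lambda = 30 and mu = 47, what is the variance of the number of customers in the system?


rho = 30/47; Var(N) = rho/(1-rho)^2 = 4.88

4.88
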